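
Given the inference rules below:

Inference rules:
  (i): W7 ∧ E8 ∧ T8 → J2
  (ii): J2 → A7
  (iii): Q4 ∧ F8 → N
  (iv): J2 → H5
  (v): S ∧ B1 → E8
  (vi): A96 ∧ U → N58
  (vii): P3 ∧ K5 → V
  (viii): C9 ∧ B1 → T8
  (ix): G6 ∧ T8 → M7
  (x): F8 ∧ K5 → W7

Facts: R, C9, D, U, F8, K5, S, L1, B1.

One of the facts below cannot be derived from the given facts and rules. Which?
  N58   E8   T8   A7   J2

N58

Round 1 fires (v), (viii), (x), giving E8, T8, W7.
Round 2 fires (i), giving J2.
Round 3 fires (ii), (iv), giving A7, H5.
Derived: E8 (round 1), A7 (round 3), J2 (round 2), T8 (round 1). N58 never appears in any round.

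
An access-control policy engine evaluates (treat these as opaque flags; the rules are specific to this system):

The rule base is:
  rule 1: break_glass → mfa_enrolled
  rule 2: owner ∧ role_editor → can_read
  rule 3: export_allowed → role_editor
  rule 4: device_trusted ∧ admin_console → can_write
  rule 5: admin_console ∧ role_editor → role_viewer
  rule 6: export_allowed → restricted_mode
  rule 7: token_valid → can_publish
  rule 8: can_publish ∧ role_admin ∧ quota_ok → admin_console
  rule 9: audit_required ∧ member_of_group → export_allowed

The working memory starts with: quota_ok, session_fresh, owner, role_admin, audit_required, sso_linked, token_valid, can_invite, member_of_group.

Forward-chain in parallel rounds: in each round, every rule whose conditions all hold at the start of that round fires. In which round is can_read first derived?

3

Round 1: rule 7 [token_valid → can_publish]; rule 9 [audit_required ∧ member_of_group → export_allowed]. New: can_publish, export_allowed.
Round 2: rule 3 [export_allowed → role_editor]; rule 6 [export_allowed → restricted_mode]; rule 8 [can_publish ∧ role_admin ∧ quota_ok → admin_console]. New: role_editor, restricted_mode, admin_console.
Round 3: rule 2 [owner ∧ role_editor → can_read]; rule 5 [admin_console ∧ role_editor → role_viewer]. New: can_read, role_viewer.
can_read first appears in round 3.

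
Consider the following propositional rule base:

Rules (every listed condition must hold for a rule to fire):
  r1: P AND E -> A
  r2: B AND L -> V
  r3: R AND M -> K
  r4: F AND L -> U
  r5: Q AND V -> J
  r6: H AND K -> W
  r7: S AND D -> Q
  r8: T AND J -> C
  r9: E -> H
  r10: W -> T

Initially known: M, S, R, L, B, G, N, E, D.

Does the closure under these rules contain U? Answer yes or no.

no

Round 1: r2 [B AND L -> V]; r3 [R AND M -> K]; r7 [S AND D -> Q]; r9 [E -> H]. New: V, K, Q, H.
Round 2: r5 [Q AND V -> J]; r6 [H AND K -> W]. New: J, W.
Round 3: r10 [W -> T]. New: T.
Round 4: r8 [T AND J -> C]. New: C.
Fixed point reached. U is concluded only by r4; r4 needs F (never derived).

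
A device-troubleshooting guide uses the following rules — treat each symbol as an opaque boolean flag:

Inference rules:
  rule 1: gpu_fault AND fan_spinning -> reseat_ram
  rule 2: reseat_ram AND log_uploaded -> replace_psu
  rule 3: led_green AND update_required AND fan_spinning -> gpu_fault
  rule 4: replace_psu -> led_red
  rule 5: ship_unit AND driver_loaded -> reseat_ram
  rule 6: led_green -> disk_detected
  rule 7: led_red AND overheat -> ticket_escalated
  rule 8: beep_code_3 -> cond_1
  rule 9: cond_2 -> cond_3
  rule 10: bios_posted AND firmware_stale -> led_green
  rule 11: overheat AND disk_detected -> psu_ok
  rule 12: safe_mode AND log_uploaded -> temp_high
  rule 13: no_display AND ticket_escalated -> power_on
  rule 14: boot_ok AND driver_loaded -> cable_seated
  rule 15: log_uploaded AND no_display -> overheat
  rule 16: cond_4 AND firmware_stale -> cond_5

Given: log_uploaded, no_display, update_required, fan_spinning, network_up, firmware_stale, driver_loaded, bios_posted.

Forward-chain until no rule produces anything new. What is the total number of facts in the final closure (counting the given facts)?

Round 1: rule 10 [bios_posted AND firmware_stale -> led_green]; rule 15 [log_uploaded AND no_display -> overheat]. New: led_green, overheat.
Round 2: rule 3 [led_green AND update_required AND fan_spinning -> gpu_fault]; rule 6 [led_green -> disk_detected]. New: gpu_fault, disk_detected.
Round 3: rule 1 [gpu_fault AND fan_spinning -> reseat_ram]; rule 11 [overheat AND disk_detected -> psu_ok]. New: reseat_ram, psu_ok.
Round 4: rule 2 [reseat_ram AND log_uploaded -> replace_psu]. New: replace_psu.
Round 5: rule 4 [replace_psu -> led_red]. New: led_red.
Round 6: rule 7 [led_red AND overheat -> ticket_escalated]. New: ticket_escalated.
Round 7: rule 13 [no_display AND ticket_escalated -> power_on]. New: power_on.
Closure: {bios_posted, disk_detected, driver_loaded, fan_spinning, firmware_stale, gpu_fault, led_green, led_red, log_uploaded, network_up, no_display, overheat, power_on, psu_ok, replace_psu, reseat_ram, ticket_escalated, update_required} — 18 facts.

18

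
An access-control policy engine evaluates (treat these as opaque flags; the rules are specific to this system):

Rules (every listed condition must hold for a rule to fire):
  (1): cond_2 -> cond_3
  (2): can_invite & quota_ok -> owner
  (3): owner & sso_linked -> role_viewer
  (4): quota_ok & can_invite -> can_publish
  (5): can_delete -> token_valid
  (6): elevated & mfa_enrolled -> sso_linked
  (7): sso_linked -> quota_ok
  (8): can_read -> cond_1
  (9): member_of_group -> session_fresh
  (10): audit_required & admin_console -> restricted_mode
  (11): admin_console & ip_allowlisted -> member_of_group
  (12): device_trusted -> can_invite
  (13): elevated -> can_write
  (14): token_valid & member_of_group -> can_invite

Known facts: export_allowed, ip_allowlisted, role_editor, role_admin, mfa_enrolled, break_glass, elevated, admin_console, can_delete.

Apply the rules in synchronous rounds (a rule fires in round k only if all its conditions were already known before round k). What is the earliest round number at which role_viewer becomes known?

4

Round 1: (5) [can_delete -> token_valid]; (6) [elevated & mfa_enrolled -> sso_linked]; (11) [admin_console & ip_allowlisted -> member_of_group]; (13) [elevated -> can_write]. Adds token_valid, sso_linked, member_of_group, can_write.
Round 2: (7) [sso_linked -> quota_ok]; (9) [member_of_group -> session_fresh]; (14) [token_valid & member_of_group -> can_invite]. Adds quota_ok, session_fresh, can_invite.
Round 3: (2) [can_invite & quota_ok -> owner]; (4) [quota_ok & can_invite -> can_publish]. Adds owner, can_publish.
Round 4: (3) [owner & sso_linked -> role_viewer]. Adds role_viewer.
role_viewer first appears in round 4.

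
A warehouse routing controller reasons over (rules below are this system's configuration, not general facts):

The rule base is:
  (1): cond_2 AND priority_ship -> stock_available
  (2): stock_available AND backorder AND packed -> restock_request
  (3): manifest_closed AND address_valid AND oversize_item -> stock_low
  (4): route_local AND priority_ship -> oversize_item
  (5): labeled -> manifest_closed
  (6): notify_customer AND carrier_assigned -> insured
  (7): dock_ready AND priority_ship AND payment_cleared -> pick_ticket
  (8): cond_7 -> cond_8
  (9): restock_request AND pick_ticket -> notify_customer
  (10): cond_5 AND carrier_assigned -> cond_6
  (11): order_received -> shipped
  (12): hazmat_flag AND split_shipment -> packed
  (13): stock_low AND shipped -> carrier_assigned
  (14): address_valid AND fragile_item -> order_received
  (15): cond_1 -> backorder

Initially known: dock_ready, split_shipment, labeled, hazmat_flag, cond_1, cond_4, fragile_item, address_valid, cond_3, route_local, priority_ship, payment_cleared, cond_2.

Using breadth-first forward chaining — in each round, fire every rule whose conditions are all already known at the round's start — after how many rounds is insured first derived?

4

Round 1 — (1), (4), (5), (7), (12), (14), (15), derive stock_available, oversize_item, manifest_closed, pick_ticket, packed, order_received, backorder.
Round 2 — (2), (3), (11), derive restock_request, stock_low, shipped.
Round 3 — (9), (13), derive notify_customer, carrier_assigned.
Round 4 — (6), derive insured.
insured first appears in round 4.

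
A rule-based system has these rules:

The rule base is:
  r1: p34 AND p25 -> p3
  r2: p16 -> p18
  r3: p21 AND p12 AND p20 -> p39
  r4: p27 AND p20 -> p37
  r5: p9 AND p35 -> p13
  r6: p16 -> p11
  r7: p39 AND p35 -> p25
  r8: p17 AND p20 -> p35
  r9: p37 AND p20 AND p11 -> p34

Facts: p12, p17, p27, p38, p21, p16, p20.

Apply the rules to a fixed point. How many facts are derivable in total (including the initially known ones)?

Round 1 fires r2, r3, r4, r6, r8, giving p18, p39, p37, p11, p35.
Round 2 fires r7, r9, giving p25, p34.
Round 3 fires r1, giving p3.
Closure: {p11, p12, p16, p17, p18, p20, p21, p25, p27, p3, p34, p35, p37, p38, p39} — 15 facts.

15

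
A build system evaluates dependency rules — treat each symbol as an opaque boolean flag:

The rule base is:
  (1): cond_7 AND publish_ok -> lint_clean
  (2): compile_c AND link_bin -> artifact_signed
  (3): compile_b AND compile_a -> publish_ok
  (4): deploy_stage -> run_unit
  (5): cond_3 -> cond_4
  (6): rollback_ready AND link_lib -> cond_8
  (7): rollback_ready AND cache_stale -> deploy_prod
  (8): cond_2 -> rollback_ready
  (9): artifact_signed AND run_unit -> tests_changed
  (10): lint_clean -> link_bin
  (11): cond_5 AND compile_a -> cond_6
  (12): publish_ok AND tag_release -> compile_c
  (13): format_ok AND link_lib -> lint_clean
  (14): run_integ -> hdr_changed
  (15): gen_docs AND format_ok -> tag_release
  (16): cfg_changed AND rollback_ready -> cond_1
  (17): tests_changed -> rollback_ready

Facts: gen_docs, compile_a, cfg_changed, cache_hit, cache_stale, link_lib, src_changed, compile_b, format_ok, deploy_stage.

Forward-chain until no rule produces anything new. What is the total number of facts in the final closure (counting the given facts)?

[1] (3) [compile_b AND compile_a -> publish_ok]; (4) [deploy_stage -> run_unit]; (13) [format_ok AND link_lib -> lint_clean]; (15) [gen_docs AND format_ok -> tag_release]. ⇒ new: publish_ok, run_unit, lint_clean, tag_release.
[2] (10) [lint_clean -> link_bin]; (12) [publish_ok AND tag_release -> compile_c]. ⇒ new: link_bin, compile_c.
[3] (2) [compile_c AND link_bin -> artifact_signed]. ⇒ new: artifact_signed.
[4] (9) [artifact_signed AND run_unit -> tests_changed]. ⇒ new: tests_changed.
[5] (17) [tests_changed -> rollback_ready]. ⇒ new: rollback_ready.
[6] (6) [rollback_ready AND link_lib -> cond_8]; (7) [rollback_ready AND cache_stale -> deploy_prod]; (16) [cfg_changed AND rollback_ready -> cond_1]. ⇒ new: cond_8, deploy_prod, cond_1.
Closure: {artifact_signed, cache_hit, cache_stale, cfg_changed, compile_a, compile_b, compile_c, cond_1, cond_8, deploy_prod, deploy_stage, format_ok, gen_docs, link_bin, link_lib, lint_clean, publish_ok, rollback_ready, run_unit, src_changed, tag_release, tests_changed} — 22 facts.

22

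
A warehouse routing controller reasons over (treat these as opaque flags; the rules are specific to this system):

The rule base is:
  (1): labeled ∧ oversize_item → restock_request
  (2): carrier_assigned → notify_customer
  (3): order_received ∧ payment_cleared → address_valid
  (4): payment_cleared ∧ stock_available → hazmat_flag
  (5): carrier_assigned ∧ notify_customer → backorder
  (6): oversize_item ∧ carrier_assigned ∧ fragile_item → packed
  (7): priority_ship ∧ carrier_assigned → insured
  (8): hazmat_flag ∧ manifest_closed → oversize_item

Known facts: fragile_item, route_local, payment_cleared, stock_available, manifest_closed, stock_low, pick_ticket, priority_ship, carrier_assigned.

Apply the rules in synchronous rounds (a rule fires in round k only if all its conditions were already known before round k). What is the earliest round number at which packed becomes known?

Round 1: (2) [carrier_assigned → notify_customer]; (4) [payment_cleared ∧ stock_available → hazmat_flag]; (7) [priority_ship ∧ carrier_assigned → insured]. New: notify_customer, hazmat_flag, insured.
Round 2: (5) [carrier_assigned ∧ notify_customer → backorder]; (8) [hazmat_flag ∧ manifest_closed → oversize_item]. New: backorder, oversize_item.
Round 3: (6) [oversize_item ∧ carrier_assigned ∧ fragile_item → packed]. New: packed.
packed first appears in round 3.

3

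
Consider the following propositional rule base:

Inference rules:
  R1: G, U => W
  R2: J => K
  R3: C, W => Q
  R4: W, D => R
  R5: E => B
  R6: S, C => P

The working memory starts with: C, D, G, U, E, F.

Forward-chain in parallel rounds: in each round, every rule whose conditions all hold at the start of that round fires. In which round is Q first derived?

Round 1 — R1, R5, derive W, B.
Round 2 — R3, R4, derive Q, R.
Q first appears in round 2.

2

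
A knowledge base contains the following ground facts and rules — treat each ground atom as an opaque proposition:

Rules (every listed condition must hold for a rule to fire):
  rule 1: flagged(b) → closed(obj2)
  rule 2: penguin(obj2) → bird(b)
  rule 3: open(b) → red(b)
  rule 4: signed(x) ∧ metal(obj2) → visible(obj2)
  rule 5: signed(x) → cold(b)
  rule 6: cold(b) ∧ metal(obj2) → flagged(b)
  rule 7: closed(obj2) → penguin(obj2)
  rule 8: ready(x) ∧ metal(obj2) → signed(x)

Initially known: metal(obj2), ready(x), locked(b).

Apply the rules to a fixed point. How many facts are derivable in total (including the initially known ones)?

Round 1 — rule 8, derive signed(x).
Round 2 — rule 4, rule 5, derive visible(obj2), cold(b).
Round 3 — rule 6, derive flagged(b).
Round 4 — rule 1, derive closed(obj2).
Round 5 — rule 7, derive penguin(obj2).
Round 6 — rule 2, derive bird(b).
Closure: {bird(b), closed(obj2), cold(b), flagged(b), locked(b), metal(obj2), penguin(obj2), ready(x), signed(x), visible(obj2)} — 10 facts.

10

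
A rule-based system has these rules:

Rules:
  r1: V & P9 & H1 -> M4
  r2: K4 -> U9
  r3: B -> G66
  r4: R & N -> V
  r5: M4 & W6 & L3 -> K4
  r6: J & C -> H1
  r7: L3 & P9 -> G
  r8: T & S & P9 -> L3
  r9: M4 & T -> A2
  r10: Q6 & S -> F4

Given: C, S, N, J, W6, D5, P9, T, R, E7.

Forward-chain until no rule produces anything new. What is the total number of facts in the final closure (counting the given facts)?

[1] r4 [R & N -> V]; r6 [J & C -> H1]; r8 [T & S & P9 -> L3]. ⇒ new: V, H1, L3.
[2] r1 [V & P9 & H1 -> M4]; r7 [L3 & P9 -> G]. ⇒ new: M4, G.
[3] r5 [M4 & W6 & L3 -> K4]; r9 [M4 & T -> A2]. ⇒ new: K4, A2.
[4] r2 [K4 -> U9]. ⇒ new: U9.
Closure: {A2, C, D5, E7, G, H1, J, K4, L3, M4, N, P9, R, S, T, U9, V, W6} — 18 facts.

18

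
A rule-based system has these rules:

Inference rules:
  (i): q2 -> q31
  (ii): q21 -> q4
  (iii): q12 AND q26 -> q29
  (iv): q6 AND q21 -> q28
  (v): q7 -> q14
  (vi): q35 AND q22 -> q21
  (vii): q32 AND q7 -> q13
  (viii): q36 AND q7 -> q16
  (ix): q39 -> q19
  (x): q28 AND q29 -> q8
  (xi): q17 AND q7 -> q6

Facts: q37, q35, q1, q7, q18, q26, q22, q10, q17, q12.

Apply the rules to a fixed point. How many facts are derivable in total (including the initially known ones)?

17

Round 1 — (iii), (v), (vi), (xi), derive q29, q14, q21, q6.
Round 2 — (ii), (iv), derive q4, q28.
Round 3 — (x), derive q8.
Closure: {q1, q10, q12, q14, q17, q18, q21, q22, q26, q28, q29, q35, q37, q4, q6, q7, q8} — 17 facts.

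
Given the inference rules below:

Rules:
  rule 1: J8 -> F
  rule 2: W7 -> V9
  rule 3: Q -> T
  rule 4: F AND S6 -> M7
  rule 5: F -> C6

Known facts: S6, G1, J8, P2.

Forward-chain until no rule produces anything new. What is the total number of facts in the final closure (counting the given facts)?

Round 1: rule 1 [J8 -> F]. Adds F.
Round 2: rule 4 [F AND S6 -> M7]; rule 5 [F -> C6]. Adds M7, C6.
Closure: {C6, F, G1, J8, M7, P2, S6} — 7 facts.

7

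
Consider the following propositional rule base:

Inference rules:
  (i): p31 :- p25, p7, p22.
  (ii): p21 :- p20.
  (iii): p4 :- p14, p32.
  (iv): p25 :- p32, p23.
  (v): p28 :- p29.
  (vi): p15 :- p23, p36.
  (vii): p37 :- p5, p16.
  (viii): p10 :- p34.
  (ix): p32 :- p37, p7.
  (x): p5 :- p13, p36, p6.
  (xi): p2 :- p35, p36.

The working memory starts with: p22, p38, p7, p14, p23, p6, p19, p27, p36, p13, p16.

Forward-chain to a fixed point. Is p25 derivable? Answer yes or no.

yes

Round 1: (vi) [p15 :- p23, p36.]; (x) [p5 :- p13, p36, p6.]. New: p15, p5.
Round 2: (vii) [p37 :- p5, p16.]. New: p37.
Round 3: (ix) [p32 :- p37, p7.]. New: p32.
Round 4: (iii) [p4 :- p14, p32.]; (iv) [p25 :- p32, p23.]. New: p4, p25.
Round 5: (i) [p31 :- p25, p7, p22.]. New: p31.
p25 appears in round 4, so it is derivable.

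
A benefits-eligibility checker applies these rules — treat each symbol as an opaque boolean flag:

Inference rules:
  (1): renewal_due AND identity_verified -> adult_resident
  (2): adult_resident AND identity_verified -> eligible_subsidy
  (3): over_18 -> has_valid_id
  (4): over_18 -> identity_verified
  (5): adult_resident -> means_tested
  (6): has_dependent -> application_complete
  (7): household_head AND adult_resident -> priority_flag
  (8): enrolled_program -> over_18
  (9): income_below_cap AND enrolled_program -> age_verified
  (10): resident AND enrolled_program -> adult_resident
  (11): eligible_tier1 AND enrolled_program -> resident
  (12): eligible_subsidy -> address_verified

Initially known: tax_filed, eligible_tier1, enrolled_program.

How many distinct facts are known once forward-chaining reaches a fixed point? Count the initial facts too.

11

Round 1: (8) [enrolled_program -> over_18]; (11) [eligible_tier1 AND enrolled_program -> resident]. Adds over_18, resident.
Round 2: (3) [over_18 -> has_valid_id]; (4) [over_18 -> identity_verified]; (10) [resident AND enrolled_program -> adult_resident]. Adds has_valid_id, identity_verified, adult_resident.
Round 3: (2) [adult_resident AND identity_verified -> eligible_subsidy]; (5) [adult_resident -> means_tested]. Adds eligible_subsidy, means_tested.
Round 4: (12) [eligible_subsidy -> address_verified]. Adds address_verified.
Closure: {address_verified, adult_resident, eligible_subsidy, eligible_tier1, enrolled_program, has_valid_id, identity_verified, means_tested, over_18, resident, tax_filed} — 11 facts.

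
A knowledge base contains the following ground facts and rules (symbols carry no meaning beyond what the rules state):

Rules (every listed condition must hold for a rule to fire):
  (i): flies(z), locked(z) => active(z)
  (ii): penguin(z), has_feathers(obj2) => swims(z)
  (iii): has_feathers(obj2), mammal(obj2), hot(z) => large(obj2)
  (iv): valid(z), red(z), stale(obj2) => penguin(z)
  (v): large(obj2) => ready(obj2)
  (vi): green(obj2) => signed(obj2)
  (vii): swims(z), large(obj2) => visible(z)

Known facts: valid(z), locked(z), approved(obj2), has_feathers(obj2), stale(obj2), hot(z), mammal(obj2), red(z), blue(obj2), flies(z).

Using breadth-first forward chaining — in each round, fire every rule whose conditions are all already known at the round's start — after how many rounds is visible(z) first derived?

[1] (i) [flies(z), locked(z) => active(z)]; (iii) [has_feathers(obj2), mammal(obj2), hot(z) => large(obj2)]; (iv) [valid(z), red(z), stale(obj2) => penguin(z)]. ⇒ new: active(z), large(obj2), penguin(z).
[2] (ii) [penguin(z), has_feathers(obj2) => swims(z)]; (v) [large(obj2) => ready(obj2)]. ⇒ new: swims(z), ready(obj2).
[3] (vii) [swims(z), large(obj2) => visible(z)]. ⇒ new: visible(z).
visible(z) first appears in round 3.

3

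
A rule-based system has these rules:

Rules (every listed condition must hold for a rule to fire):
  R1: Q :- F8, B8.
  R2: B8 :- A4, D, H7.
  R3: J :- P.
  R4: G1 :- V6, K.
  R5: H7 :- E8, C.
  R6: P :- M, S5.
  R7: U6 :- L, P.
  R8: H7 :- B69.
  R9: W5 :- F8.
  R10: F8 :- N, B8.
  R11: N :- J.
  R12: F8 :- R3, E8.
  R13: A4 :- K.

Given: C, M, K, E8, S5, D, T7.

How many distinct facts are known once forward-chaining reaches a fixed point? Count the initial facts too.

16

[1] R5 [H7 :- E8, C.]; R6 [P :- M, S5.]; R13 [A4 :- K.]. ⇒ new: H7, P, A4.
[2] R2 [B8 :- A4, D, H7.]; R3 [J :- P.]. ⇒ new: B8, J.
[3] R11 [N :- J.]. ⇒ new: N.
[4] R10 [F8 :- N, B8.]. ⇒ new: F8.
[5] R1 [Q :- F8, B8.]; R9 [W5 :- F8.]. ⇒ new: Q, W5.
Closure: {A4, B8, C, D, E8, F8, H7, J, K, M, N, P, Q, S5, T7, W5} — 16 facts.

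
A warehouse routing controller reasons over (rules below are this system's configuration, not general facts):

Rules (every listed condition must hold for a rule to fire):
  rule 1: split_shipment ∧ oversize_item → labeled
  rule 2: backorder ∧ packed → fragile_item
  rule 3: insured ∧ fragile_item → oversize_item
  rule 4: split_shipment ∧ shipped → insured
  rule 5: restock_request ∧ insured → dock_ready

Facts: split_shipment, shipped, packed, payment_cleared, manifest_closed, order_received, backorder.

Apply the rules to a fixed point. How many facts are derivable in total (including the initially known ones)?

11

Round 1: rule 2 [backorder ∧ packed → fragile_item]; rule 4 [split_shipment ∧ shipped → insured]. Adds fragile_item, insured.
Round 2: rule 3 [insured ∧ fragile_item → oversize_item]. Adds oversize_item.
Round 3: rule 1 [split_shipment ∧ oversize_item → labeled]. Adds labeled.
Closure: {backorder, fragile_item, insured, labeled, manifest_closed, order_received, oversize_item, packed, payment_cleared, shipped, split_shipment} — 11 facts.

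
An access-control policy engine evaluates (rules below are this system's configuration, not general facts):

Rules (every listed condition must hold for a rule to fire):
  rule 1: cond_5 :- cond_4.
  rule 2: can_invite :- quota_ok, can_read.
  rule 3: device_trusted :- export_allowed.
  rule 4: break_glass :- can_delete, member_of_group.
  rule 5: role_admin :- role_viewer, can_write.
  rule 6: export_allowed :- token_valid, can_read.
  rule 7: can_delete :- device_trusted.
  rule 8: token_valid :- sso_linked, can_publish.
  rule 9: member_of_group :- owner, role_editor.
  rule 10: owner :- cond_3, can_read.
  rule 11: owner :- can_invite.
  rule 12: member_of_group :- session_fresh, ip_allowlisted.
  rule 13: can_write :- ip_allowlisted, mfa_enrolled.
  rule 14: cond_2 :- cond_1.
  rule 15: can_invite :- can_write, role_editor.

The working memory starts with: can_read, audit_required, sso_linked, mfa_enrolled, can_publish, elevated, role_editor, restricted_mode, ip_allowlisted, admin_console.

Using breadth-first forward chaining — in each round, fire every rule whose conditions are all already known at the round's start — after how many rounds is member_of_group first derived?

Round 1 fires rule 8, rule 13, giving token_valid, can_write.
Round 2 fires rule 6, rule 15, giving export_allowed, can_invite.
Round 3 fires rule 3, rule 11, giving device_trusted, owner.
Round 4 fires rule 7, rule 9, giving can_delete, member_of_group.
member_of_group first appears in round 4.

4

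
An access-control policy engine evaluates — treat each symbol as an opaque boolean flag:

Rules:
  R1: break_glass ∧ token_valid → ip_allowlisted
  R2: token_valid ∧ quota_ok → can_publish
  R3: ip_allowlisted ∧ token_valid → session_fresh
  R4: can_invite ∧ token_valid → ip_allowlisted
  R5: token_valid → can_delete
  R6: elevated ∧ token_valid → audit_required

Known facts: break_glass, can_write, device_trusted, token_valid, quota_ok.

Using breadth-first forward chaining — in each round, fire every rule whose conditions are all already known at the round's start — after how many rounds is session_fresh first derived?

Round 1 — R1, R2, R5, derive ip_allowlisted, can_publish, can_delete.
Round 2 — R3, derive session_fresh.
session_fresh first appears in round 2.

2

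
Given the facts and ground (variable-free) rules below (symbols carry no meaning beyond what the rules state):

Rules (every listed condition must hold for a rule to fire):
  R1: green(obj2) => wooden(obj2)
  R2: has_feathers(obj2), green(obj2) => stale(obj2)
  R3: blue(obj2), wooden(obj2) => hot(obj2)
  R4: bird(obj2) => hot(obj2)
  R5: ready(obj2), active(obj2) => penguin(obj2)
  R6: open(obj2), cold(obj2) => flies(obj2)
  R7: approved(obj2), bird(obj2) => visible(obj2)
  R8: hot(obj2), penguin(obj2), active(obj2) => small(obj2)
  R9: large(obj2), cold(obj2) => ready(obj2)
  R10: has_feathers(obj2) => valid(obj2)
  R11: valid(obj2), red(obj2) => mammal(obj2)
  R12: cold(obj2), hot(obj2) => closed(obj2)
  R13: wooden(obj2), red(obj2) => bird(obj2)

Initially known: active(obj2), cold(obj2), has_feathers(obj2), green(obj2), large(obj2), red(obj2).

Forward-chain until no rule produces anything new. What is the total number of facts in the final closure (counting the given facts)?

16

Round 1 fires R1, R2, R9, R10, giving wooden(obj2), stale(obj2), ready(obj2), valid(obj2).
Round 2 fires R5, R11, R13, giving penguin(obj2), mammal(obj2), bird(obj2).
Round 3 fires R4, giving hot(obj2).
Round 4 fires R8, R12, giving small(obj2), closed(obj2).
Closure: {active(obj2), bird(obj2), closed(obj2), cold(obj2), green(obj2), has_feathers(obj2), hot(obj2), large(obj2), mammal(obj2), penguin(obj2), ready(obj2), red(obj2), small(obj2), stale(obj2), valid(obj2), wooden(obj2)} — 16 facts.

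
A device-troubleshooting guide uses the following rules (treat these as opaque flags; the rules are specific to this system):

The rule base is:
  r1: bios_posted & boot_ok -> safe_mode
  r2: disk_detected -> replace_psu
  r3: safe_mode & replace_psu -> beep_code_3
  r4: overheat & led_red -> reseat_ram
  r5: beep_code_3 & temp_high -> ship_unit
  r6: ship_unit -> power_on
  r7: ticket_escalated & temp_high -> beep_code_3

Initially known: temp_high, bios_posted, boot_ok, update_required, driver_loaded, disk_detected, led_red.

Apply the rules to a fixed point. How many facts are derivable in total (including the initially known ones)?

Round 1 fires r1, r2, giving safe_mode, replace_psu.
Round 2 fires r3, giving beep_code_3.
Round 3 fires r5, giving ship_unit.
Round 4 fires r6, giving power_on.
Closure: {beep_code_3, bios_posted, boot_ok, disk_detected, driver_loaded, led_red, power_on, replace_psu, safe_mode, ship_unit, temp_high, update_required} — 12 facts.

12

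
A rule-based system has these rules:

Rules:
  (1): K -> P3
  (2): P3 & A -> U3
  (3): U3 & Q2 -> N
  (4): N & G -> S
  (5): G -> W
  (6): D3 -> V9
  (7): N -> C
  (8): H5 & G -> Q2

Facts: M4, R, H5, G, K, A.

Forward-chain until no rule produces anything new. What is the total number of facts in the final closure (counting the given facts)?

Round 1 fires (1), (5), (8), giving P3, W, Q2.
Round 2 fires (2), giving U3.
Round 3 fires (3), giving N.
Round 4 fires (4), (7), giving S, C.
Closure: {A, C, G, H5, K, M4, N, P3, Q2, R, S, U3, W} — 13 facts.

13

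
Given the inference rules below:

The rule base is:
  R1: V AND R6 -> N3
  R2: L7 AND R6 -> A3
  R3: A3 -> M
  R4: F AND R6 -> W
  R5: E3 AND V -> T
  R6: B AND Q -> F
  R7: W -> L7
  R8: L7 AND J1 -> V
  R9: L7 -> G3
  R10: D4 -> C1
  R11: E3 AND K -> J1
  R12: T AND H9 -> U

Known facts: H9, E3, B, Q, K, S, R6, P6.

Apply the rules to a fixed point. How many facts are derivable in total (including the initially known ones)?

19

[1] R6 [B AND Q -> F]; R11 [E3 AND K -> J1]. ⇒ new: F, J1.
[2] R4 [F AND R6 -> W]. ⇒ new: W.
[3] R7 [W -> L7]. ⇒ new: L7.
[4] R2 [L7 AND R6 -> A3]; R8 [L7 AND J1 -> V]; R9 [L7 -> G3]. ⇒ new: A3, V, G3.
[5] R1 [V AND R6 -> N3]; R3 [A3 -> M]; R5 [E3 AND V -> T]. ⇒ new: N3, M, T.
[6] R12 [T AND H9 -> U]. ⇒ new: U.
Closure: {A3, B, E3, F, G3, H9, J1, K, L7, M, N3, P6, Q, R6, S, T, U, V, W} — 19 facts.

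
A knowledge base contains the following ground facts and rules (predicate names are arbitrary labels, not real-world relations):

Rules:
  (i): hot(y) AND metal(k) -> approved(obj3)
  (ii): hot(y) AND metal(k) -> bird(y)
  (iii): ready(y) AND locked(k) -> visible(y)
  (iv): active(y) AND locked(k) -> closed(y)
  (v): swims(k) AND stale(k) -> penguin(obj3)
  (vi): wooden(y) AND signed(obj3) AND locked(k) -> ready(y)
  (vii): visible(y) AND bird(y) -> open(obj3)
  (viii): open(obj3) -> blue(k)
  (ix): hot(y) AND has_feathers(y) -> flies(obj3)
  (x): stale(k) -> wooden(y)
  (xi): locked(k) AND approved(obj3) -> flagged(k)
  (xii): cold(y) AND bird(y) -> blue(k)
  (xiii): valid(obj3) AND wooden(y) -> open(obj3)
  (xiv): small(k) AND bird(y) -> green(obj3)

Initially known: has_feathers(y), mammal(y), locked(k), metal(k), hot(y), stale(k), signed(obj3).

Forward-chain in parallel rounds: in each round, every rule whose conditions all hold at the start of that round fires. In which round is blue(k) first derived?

Round 1 fires (i), (ii), (ix), (x), giving approved(obj3), bird(y), flies(obj3), wooden(y).
Round 2 fires (vi), (xi), giving ready(y), flagged(k).
Round 3 fires (iii), giving visible(y).
Round 4 fires (vii), giving open(obj3).
Round 5 fires (viii), giving blue(k).
blue(k) first appears in round 5.

5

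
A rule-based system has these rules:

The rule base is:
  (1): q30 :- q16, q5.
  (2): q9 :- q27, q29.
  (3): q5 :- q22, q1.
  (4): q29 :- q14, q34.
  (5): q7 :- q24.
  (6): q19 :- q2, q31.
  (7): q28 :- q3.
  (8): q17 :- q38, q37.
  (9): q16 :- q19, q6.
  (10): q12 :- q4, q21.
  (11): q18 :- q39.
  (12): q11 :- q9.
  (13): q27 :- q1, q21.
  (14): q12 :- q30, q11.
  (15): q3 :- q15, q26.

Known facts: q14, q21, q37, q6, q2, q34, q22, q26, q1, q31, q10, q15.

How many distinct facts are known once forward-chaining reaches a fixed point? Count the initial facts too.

23

Round 1 fires (3), (4), (6), (13), (15), giving q5, q29, q19, q27, q3.
Round 2 fires (2), (7), (9), giving q9, q28, q16.
Round 3 fires (1), (12), giving q30, q11.
Round 4 fires (14), giving q12.
Closure: {q1, q10, q11, q12, q14, q15, q16, q19, q2, q21, q22, q26, q27, q28, q29, q3, q30, q31, q34, q37, q5, q6, q9} — 23 facts.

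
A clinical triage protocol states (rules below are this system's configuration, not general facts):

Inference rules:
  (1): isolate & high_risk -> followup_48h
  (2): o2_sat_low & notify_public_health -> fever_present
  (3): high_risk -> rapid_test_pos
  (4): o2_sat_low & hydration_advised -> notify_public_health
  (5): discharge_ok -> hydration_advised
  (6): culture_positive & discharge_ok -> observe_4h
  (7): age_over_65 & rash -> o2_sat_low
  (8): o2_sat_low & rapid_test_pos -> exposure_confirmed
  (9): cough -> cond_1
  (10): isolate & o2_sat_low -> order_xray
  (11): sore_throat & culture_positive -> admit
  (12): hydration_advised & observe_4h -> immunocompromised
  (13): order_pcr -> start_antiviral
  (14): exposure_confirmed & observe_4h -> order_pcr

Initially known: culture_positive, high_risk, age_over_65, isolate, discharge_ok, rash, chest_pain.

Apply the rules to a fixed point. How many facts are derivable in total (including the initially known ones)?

19

Round 1: (1) [isolate & high_risk -> followup_48h]; (3) [high_risk -> rapid_test_pos]; (5) [discharge_ok -> hydration_advised]; (6) [culture_positive & discharge_ok -> observe_4h]; (7) [age_over_65 & rash -> o2_sat_low]. Adds followup_48h, rapid_test_pos, hydration_advised, observe_4h, o2_sat_low.
Round 2: (4) [o2_sat_low & hydration_advised -> notify_public_health]; (8) [o2_sat_low & rapid_test_pos -> exposure_confirmed]; (10) [isolate & o2_sat_low -> order_xray]; (12) [hydration_advised & observe_4h -> immunocompromised]. Adds notify_public_health, exposure_confirmed, order_xray, immunocompromised.
Round 3: (2) [o2_sat_low & notify_public_health -> fever_present]; (14) [exposure_confirmed & observe_4h -> order_pcr]. Adds fever_present, order_pcr.
Round 4: (13) [order_pcr -> start_antiviral]. Adds start_antiviral.
Closure: {age_over_65, chest_pain, culture_positive, discharge_ok, exposure_confirmed, fever_present, followup_48h, high_risk, hydration_advised, immunocompromised, isolate, notify_public_health, o2_sat_low, observe_4h, order_pcr, order_xray, rapid_test_pos, rash, start_antiviral} — 19 facts.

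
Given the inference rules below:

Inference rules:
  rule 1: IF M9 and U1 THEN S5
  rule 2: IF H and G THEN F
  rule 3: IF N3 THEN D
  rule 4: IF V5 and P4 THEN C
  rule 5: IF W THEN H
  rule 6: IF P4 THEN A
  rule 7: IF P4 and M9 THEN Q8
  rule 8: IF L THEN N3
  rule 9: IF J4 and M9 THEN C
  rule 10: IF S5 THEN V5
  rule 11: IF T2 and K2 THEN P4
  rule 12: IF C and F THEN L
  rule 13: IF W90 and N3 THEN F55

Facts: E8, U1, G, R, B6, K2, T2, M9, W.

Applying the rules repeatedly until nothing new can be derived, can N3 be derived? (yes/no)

yes

Round 1: rule 1 [IF M9 and U1 THEN S5]; rule 5 [IF W THEN H]; rule 11 [IF T2 and K2 THEN P4]. New: S5, H, P4.
Round 2: rule 2 [IF H and G THEN F]; rule 6 [IF P4 THEN A]; rule 7 [IF P4 and M9 THEN Q8]; rule 10 [IF S5 THEN V5]. New: F, A, Q8, V5.
Round 3: rule 4 [IF V5 and P4 THEN C]. New: C.
Round 4: rule 12 [IF C and F THEN L]. New: L.
Round 5: rule 8 [IF L THEN N3]. New: N3.
Round 6: rule 3 [IF N3 THEN D]. New: D.
N3 appears in round 5, so it is derivable.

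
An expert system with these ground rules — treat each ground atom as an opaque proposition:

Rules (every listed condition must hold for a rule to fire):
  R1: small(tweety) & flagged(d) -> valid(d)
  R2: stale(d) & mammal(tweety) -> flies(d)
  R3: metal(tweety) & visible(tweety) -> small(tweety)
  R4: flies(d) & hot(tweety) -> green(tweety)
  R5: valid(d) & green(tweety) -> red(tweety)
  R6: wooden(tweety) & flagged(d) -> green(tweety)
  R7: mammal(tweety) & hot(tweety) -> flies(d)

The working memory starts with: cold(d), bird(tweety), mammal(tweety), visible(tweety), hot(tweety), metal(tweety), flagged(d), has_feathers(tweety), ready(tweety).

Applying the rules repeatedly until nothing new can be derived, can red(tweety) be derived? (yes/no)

[1] R3 [metal(tweety) & visible(tweety) -> small(tweety)]; R7 [mammal(tweety) & hot(tweety) -> flies(d)]. ⇒ new: small(tweety), flies(d).
[2] R1 [small(tweety) & flagged(d) -> valid(d)]; R4 [flies(d) & hot(tweety) -> green(tweety)]. ⇒ new: valid(d), green(tweety).
[3] R5 [valid(d) & green(tweety) -> red(tweety)]. ⇒ new: red(tweety).
red(tweety) appears in round 3, so it is derivable.

yes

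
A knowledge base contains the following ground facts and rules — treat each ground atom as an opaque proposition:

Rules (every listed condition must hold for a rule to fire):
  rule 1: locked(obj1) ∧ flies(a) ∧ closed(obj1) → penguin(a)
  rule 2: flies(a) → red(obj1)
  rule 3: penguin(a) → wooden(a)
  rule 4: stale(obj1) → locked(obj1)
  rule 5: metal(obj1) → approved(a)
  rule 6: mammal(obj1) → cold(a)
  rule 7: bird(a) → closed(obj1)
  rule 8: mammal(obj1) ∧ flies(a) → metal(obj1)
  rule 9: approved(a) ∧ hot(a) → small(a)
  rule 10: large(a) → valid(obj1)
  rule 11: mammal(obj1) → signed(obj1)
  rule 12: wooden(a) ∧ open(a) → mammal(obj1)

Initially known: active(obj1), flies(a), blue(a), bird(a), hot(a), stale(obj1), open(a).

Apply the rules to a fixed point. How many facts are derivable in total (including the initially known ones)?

Round 1 fires rule 2, rule 4, rule 7, giving red(obj1), locked(obj1), closed(obj1).
Round 2 fires rule 1, giving penguin(a).
Round 3 fires rule 3, giving wooden(a).
Round 4 fires rule 12, giving mammal(obj1).
Round 5 fires rule 6, rule 8, rule 11, giving cold(a), metal(obj1), signed(obj1).
Round 6 fires rule 5, giving approved(a).
Round 7 fires rule 9, giving small(a).
Closure: {active(obj1), approved(a), bird(a), blue(a), closed(obj1), cold(a), flies(a), hot(a), locked(obj1), mammal(obj1), metal(obj1), open(a), penguin(a), red(obj1), signed(obj1), small(a), stale(obj1), wooden(a)} — 18 facts.

18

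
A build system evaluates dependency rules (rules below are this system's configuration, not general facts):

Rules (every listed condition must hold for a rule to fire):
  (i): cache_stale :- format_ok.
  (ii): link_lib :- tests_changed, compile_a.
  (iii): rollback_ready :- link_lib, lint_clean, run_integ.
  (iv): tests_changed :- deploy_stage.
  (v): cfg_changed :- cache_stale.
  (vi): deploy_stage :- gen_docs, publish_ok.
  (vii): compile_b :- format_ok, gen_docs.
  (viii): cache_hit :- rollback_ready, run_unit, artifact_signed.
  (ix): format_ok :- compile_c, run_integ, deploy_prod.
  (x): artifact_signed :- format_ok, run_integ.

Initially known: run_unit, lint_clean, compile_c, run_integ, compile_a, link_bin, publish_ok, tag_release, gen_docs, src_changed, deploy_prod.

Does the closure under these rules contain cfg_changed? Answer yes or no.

Round 1 fires (vi), (ix), giving deploy_stage, format_ok.
Round 2 fires (i), (iv), (vii), (x), giving cache_stale, tests_changed, compile_b, artifact_signed.
Round 3 fires (ii), (v), giving link_lib, cfg_changed.
Round 4 fires (iii), giving rollback_ready.
Round 5 fires (viii), giving cache_hit.
cfg_changed appears in round 3, so it is derivable.

yes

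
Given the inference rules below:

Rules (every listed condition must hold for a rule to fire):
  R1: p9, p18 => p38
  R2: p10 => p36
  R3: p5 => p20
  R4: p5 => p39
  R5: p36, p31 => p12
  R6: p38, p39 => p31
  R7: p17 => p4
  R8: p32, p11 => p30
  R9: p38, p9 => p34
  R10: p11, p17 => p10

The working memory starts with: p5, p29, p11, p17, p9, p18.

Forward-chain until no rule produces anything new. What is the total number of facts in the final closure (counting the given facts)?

15

Round 1 — R1, R3, R4, R7, R10, derive p38, p20, p39, p4, p10.
Round 2 — R2, R6, R9, derive p36, p31, p34.
Round 3 — R5, derive p12.
Closure: {p10, p11, p12, p17, p18, p20, p29, p31, p34, p36, p38, p39, p4, p5, p9} — 15 facts.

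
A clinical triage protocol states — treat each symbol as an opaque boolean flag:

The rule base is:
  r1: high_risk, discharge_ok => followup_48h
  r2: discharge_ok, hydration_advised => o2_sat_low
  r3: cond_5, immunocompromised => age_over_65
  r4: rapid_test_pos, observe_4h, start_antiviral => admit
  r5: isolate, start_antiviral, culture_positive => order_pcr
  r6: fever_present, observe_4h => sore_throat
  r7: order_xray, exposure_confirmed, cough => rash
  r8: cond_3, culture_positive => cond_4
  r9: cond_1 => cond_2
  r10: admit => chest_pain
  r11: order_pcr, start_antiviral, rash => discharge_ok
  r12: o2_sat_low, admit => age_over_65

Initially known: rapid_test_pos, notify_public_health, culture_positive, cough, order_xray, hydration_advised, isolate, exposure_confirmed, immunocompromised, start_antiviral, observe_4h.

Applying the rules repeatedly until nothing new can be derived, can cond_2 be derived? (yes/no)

no

Round 1: r4 [rapid_test_pos, observe_4h, start_antiviral => admit]; r5 [isolate, start_antiviral, culture_positive => order_pcr]; r7 [order_xray, exposure_confirmed, cough => rash]. Adds admit, order_pcr, rash.
Round 2: r10 [admit => chest_pain]; r11 [order_pcr, start_antiviral, rash => discharge_ok]. Adds chest_pain, discharge_ok.
Round 3: r2 [discharge_ok, hydration_advised => o2_sat_low]. Adds o2_sat_low.
Round 4: r12 [o2_sat_low, admit => age_over_65]. Adds age_over_65.
Fixed point reached. cond_2 is concluded only by r9; r9 needs cond_1 (never derived).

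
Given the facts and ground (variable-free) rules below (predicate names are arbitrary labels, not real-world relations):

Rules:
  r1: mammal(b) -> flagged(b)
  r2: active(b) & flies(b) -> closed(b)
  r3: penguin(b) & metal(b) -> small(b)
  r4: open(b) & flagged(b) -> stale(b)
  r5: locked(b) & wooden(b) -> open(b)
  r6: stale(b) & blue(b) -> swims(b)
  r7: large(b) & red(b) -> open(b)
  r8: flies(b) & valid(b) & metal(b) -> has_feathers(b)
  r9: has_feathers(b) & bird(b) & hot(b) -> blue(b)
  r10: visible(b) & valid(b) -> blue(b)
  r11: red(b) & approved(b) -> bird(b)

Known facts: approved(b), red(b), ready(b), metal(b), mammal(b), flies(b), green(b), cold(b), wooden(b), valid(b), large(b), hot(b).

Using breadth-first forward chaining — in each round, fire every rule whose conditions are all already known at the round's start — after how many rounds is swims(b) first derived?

3

Round 1 fires r1, r7, r8, r11, giving flagged(b), open(b), has_feathers(b), bird(b).
Round 2 fires r4, r9, giving stale(b), blue(b).
Round 3 fires r6, giving swims(b).
swims(b) first appears in round 3.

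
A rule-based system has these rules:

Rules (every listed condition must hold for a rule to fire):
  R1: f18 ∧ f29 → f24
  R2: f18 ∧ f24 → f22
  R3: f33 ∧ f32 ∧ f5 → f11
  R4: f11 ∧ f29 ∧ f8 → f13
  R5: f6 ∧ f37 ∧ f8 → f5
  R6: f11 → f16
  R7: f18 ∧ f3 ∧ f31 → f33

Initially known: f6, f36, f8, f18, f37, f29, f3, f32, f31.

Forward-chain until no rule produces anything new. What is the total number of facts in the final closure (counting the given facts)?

16

Round 1: R1 [f18 ∧ f29 → f24]; R5 [f6 ∧ f37 ∧ f8 → f5]; R7 [f18 ∧ f3 ∧ f31 → f33]. Adds f24, f5, f33.
Round 2: R2 [f18 ∧ f24 → f22]; R3 [f33 ∧ f32 ∧ f5 → f11]. Adds f22, f11.
Round 3: R4 [f11 ∧ f29 ∧ f8 → f13]; R6 [f11 → f16]. Adds f13, f16.
Closure: {f11, f13, f16, f18, f22, f24, f29, f3, f31, f32, f33, f36, f37, f5, f6, f8} — 16 facts.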